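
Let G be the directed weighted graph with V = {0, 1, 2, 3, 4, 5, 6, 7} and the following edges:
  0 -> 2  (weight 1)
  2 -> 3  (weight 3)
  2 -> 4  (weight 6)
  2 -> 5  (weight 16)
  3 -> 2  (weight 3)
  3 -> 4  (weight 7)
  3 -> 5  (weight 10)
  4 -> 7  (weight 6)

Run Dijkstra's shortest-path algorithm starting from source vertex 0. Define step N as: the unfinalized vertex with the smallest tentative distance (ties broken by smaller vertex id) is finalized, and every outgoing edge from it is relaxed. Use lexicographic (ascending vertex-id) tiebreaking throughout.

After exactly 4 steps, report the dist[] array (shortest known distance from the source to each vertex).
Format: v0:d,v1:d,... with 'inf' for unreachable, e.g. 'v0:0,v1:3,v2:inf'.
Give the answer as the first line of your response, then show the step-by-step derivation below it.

v0:0,v1:inf,v2:1,v3:4,v4:7,v5:14,v6:inf,v7:13

step 1: dist = v0:0,v1:inf,v2:1,v3:inf,v4:inf,v5:inf,v6:inf,v7:inf
step 2: dist = v0:0,v1:inf,v2:1,v3:4,v4:7,v5:17,v6:inf,v7:inf
step 3: dist = v0:0,v1:inf,v2:1,v3:4,v4:7,v5:14,v6:inf,v7:inf
step 4: dist = v0:0,v1:inf,v2:1,v3:4,v4:7,v5:14,v6:inf,v7:13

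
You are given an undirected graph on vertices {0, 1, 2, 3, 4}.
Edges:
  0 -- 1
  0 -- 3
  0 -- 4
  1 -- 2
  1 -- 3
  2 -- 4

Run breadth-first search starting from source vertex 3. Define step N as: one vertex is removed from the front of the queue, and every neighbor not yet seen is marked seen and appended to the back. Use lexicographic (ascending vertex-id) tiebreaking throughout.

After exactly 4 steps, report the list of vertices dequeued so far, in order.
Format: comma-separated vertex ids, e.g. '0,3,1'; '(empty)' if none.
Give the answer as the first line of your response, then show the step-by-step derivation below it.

3,0,1,4

step 1: dequeue 3; queue=[0,1]; order=3
step 2: dequeue 0; queue=[1,4]; order=3,0
step 3: dequeue 1; queue=[4,2]; order=3,0,1
step 4: dequeue 4; queue=[2]; order=3,0,1,4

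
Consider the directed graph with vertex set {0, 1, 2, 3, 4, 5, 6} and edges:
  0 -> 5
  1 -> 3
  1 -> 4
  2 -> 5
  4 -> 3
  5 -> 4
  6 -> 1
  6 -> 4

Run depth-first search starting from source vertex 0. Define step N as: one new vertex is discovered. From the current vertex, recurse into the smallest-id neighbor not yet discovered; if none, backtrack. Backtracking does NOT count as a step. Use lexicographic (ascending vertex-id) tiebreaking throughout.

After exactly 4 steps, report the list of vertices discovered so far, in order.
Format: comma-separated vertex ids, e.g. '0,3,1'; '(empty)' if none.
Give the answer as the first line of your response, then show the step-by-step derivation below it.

0,5,4,3

step 1: discover 0; path=0; order=0
step 2: discover 5; path=0>5; order=0,5
step 3: discover 4; path=0>5>4; order=0,5,4
step 4: discover 3; path=0>5>4>3; order=0,5,4,3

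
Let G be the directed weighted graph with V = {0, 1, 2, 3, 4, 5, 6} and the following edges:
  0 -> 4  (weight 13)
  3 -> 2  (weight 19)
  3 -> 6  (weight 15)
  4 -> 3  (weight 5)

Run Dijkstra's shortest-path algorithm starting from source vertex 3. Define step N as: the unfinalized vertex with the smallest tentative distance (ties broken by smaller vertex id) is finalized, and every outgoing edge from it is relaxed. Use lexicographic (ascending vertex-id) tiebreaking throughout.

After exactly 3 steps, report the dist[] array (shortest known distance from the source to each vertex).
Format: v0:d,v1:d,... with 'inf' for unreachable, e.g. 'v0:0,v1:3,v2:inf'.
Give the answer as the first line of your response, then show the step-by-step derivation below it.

v0:inf,v1:inf,v2:19,v3:0,v4:inf,v5:inf,v6:15

step 1: dist = v0:inf,v1:inf,v2:19,v3:0,v4:inf,v5:inf,v6:15
step 2: dist = v0:inf,v1:inf,v2:19,v3:0,v4:inf,v5:inf,v6:15
step 3: dist = v0:inf,v1:inf,v2:19,v3:0,v4:inf,v5:inf,v6:15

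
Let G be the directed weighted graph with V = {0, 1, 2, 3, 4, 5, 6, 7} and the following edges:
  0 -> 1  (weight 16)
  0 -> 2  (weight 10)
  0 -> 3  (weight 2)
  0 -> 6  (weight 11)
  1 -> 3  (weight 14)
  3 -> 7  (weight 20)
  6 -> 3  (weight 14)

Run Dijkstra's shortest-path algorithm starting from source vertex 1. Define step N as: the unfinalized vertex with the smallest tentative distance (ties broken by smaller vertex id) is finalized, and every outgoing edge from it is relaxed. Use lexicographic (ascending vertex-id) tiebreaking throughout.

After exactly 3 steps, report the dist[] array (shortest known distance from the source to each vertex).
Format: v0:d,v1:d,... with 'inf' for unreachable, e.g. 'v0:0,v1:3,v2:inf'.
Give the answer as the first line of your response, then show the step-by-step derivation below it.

v0:inf,v1:0,v2:inf,v3:14,v4:inf,v5:inf,v6:inf,v7:34

step 1: dist = v0:inf,v1:0,v2:inf,v3:14,v4:inf,v5:inf,v6:inf,v7:inf
step 2: dist = v0:inf,v1:0,v2:inf,v3:14,v4:inf,v5:inf,v6:inf,v7:34
step 3: dist = v0:inf,v1:0,v2:inf,v3:14,v4:inf,v5:inf,v6:inf,v7:34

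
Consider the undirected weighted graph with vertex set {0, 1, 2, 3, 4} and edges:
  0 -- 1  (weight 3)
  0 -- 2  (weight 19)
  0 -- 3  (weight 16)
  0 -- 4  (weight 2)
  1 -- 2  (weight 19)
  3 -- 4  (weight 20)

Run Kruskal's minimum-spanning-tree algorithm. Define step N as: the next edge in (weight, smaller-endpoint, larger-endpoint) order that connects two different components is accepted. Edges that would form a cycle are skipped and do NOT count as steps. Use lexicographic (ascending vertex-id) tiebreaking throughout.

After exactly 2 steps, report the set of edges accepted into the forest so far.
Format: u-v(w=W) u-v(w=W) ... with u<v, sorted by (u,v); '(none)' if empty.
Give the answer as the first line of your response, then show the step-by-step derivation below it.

0-1(w=3) 0-4(w=2)

step 1: add edge 0-4 (w=2); MST = {0-4(w=2)}
step 2: add edge 0-1 (w=3); MST = {0-1(w=3) 0-4(w=2)}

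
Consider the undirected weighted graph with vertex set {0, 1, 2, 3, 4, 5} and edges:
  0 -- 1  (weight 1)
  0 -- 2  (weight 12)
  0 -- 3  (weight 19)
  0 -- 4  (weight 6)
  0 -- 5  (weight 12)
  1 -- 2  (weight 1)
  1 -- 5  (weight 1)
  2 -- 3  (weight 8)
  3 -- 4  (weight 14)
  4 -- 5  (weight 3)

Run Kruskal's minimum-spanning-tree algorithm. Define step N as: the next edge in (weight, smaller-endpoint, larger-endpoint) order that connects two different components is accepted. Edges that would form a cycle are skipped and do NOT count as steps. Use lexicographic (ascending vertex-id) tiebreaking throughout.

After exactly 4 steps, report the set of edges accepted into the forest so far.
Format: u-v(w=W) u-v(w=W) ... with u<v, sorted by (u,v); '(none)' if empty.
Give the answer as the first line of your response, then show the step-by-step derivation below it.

0-1(w=1) 1-2(w=1) 1-5(w=1) 4-5(w=3)

step 1: add edge 0-1 (w=1); MST = {0-1(w=1)}
step 2: add edge 1-2 (w=1); MST = {0-1(w=1) 1-2(w=1)}
step 3: add edge 1-5 (w=1); MST = {0-1(w=1) 1-2(w=1) 1-5(w=1)}
step 4: add edge 4-5 (w=3); MST = {0-1(w=1) 1-2(w=1) 1-5(w=1) 4-5(w=3)}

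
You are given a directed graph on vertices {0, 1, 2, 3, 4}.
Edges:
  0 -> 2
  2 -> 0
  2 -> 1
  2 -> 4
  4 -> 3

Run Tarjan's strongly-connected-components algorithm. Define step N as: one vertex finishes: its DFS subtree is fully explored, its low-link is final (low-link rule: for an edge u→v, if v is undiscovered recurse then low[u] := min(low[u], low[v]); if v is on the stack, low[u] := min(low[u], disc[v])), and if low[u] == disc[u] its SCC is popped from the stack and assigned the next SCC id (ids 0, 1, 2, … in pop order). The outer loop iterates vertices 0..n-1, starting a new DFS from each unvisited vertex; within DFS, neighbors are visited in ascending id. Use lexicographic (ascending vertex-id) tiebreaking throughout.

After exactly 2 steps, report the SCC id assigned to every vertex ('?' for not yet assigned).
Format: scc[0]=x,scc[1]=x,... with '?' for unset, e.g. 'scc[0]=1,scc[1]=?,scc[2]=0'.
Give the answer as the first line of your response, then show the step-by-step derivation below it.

scc[0]=?,scc[1]=0,scc[2]=?,scc[3]=1,scc[4]=?

step 1: low=(low[0]=0,low[1]=2,low[2]=0,low[3]=?,low[4]=?); scc=(scc[0]=?,scc[1]=0,scc[2]=?,scc[3]=?,scc[4]=?)
step 2: low=(low[0]=0,low[1]=2,low[2]=0,low[3]=4,low[4]=3); scc=(scc[0]=?,scc[1]=0,scc[2]=?,scc[3]=1,scc[4]=?)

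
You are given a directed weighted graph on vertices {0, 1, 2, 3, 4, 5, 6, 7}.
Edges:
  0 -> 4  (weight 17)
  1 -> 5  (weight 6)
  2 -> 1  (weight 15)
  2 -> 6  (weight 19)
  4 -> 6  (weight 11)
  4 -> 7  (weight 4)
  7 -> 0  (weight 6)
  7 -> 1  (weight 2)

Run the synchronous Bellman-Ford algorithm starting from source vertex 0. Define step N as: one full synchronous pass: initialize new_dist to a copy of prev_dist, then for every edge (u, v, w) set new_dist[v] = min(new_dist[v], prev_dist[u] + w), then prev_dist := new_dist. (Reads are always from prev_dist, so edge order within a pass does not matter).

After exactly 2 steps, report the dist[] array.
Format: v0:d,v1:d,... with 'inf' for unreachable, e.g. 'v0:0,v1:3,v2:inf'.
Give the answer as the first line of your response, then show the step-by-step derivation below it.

v0:0,v1:inf,v2:inf,v3:inf,v4:17,v5:inf,v6:28,v7:21

step 1: dist = v0:0,v1:inf,v2:inf,v3:inf,v4:17,v5:inf,v6:inf,v7:inf
step 2: dist = v0:0,v1:inf,v2:inf,v3:inf,v4:17,v5:inf,v6:28,v7:21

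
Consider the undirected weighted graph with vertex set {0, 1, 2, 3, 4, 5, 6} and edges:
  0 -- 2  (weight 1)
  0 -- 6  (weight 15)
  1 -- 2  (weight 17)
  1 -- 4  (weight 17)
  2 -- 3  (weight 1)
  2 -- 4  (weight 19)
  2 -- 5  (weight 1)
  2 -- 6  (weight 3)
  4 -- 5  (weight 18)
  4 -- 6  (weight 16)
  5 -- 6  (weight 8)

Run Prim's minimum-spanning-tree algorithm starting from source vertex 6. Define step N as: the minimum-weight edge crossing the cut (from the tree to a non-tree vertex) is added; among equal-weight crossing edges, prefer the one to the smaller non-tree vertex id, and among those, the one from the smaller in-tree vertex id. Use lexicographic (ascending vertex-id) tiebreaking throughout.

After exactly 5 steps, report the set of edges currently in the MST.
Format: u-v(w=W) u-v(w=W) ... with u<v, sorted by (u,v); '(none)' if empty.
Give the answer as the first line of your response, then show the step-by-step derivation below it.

0-2(w=1) 2-3(w=1) 2-5(w=1) 2-6(w=3) 4-6(w=16)

step 1: add edge 2-6 (w=3); MST = {2-6(w=3)}
step 2: add edge 0-2 (w=1); MST = {0-2(w=1) 2-6(w=3)}
step 3: add edge 2-3 (w=1); MST = {0-2(w=1) 2-3(w=1) 2-6(w=3)}
step 4: add edge 2-5 (w=1); MST = {0-2(w=1) 2-3(w=1) 2-5(w=1) 2-6(w=3)}
step 5: add edge 4-6 (w=16); MST = {0-2(w=1) 2-3(w=1) 2-5(w=1) 2-6(w=3) 4-6(w=16)}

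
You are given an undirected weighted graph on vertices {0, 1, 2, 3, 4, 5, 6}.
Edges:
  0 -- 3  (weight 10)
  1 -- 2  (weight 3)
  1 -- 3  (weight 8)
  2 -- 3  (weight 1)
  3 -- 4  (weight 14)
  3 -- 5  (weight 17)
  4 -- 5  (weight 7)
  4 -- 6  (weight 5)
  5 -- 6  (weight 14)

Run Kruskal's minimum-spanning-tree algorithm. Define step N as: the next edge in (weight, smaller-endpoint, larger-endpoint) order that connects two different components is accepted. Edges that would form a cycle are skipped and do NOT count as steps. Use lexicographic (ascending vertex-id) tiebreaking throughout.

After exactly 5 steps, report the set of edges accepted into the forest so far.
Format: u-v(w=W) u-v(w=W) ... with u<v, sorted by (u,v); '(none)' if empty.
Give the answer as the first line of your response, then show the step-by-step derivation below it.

0-3(w=10) 1-2(w=3) 2-3(w=1) 4-5(w=7) 4-6(w=5)

step 1: add edge 2-3 (w=1); MST = {2-3(w=1)}
step 2: add edge 1-2 (w=3); MST = {1-2(w=3) 2-3(w=1)}
step 3: add edge 4-6 (w=5); MST = {1-2(w=3) 2-3(w=1) 4-6(w=5)}
step 4: add edge 4-5 (w=7); MST = {1-2(w=3) 2-3(w=1) 4-5(w=7) 4-6(w=5)}
step 5: add edge 0-3 (w=10); MST = {0-3(w=10) 1-2(w=3) 2-3(w=1) 4-5(w=7) 4-6(w=5)}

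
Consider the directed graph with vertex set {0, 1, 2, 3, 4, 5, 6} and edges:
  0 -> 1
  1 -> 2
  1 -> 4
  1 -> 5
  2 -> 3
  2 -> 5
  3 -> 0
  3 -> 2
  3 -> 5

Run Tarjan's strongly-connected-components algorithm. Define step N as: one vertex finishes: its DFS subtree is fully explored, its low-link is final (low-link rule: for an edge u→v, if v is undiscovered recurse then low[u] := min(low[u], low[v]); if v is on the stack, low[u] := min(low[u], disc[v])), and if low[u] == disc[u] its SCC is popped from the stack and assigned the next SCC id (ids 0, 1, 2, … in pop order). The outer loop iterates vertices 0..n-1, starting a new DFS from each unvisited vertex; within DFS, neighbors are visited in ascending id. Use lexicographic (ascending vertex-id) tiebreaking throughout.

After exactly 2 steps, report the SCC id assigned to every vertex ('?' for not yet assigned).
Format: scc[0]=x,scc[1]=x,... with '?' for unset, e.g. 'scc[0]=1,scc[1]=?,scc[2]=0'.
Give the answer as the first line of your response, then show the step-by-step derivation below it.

scc[0]=?,scc[1]=?,scc[2]=?,scc[3]=?,scc[4]=?,scc[5]=0,scc[6]=?

step 1: low=(low[0]=0,low[1]=1,low[2]=2,low[3]=0,low[4]=?,low[5]=4,low[6]=?); scc=(scc[0]=?,scc[1]=?,scc[2]=?,scc[3]=?,scc[4]=?,scc[5]=0,scc[6]=?)
step 2: low=(low[0]=0,low[1]=1,low[2]=2,low[3]=0,low[4]=?,low[5]=4,low[6]=?); scc=(scc[0]=?,scc[1]=?,scc[2]=?,scc[3]=?,scc[4]=?,scc[5]=0,scc[6]=?)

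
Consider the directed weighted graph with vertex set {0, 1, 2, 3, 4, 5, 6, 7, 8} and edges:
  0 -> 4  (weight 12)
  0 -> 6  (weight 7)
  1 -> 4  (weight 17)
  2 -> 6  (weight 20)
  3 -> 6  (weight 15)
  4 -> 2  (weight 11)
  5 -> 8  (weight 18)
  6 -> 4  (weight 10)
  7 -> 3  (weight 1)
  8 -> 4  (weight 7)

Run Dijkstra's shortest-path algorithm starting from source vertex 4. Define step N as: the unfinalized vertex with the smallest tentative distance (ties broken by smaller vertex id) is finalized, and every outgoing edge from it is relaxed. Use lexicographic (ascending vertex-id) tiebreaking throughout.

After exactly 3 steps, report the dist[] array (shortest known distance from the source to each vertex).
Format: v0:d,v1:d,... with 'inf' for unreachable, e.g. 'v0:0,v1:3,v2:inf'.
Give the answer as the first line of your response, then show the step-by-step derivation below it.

v0:inf,v1:inf,v2:11,v3:inf,v4:0,v5:inf,v6:31,v7:inf,v8:inf

step 1: dist = v0:inf,v1:inf,v2:11,v3:inf,v4:0,v5:inf,v6:inf,v7:inf,v8:inf
step 2: dist = v0:inf,v1:inf,v2:11,v3:inf,v4:0,v5:inf,v6:31,v7:inf,v8:inf
step 3: dist = v0:inf,v1:inf,v2:11,v3:inf,v4:0,v5:inf,v6:31,v7:inf,v8:inf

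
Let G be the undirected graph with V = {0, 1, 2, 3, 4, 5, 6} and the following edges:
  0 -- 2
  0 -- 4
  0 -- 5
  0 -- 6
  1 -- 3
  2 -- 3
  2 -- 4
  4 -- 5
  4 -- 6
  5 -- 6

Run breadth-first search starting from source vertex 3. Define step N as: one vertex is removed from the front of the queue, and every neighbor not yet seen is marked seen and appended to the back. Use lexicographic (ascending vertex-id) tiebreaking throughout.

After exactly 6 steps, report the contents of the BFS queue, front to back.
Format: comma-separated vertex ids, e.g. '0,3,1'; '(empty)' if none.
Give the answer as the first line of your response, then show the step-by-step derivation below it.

6

step 1: dequeue 3; queue=[1,2]; order=3
step 2: dequeue 1; queue=[2]; order=3,1
step 3: dequeue 2; queue=[0,4]; order=3,1,2
step 4: dequeue 0; queue=[4,5,6]; order=3,1,2,0
step 5: dequeue 4; queue=[5,6]; order=3,1,2,0,4
step 6: dequeue 5; queue=[6]; order=3,1,2,0,4,5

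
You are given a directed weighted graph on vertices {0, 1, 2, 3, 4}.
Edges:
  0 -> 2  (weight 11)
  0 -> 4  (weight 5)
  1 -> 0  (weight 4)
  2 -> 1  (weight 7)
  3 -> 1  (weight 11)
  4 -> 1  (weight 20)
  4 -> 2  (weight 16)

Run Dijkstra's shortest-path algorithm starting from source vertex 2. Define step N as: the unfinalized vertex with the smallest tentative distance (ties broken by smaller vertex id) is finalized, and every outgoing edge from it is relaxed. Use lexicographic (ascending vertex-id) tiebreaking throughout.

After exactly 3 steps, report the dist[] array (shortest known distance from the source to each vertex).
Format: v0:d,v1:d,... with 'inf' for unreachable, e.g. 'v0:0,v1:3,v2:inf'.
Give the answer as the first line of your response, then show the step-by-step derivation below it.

v0:11,v1:7,v2:0,v3:inf,v4:16

step 1: dist = v0:inf,v1:7,v2:0,v3:inf,v4:inf
step 2: dist = v0:11,v1:7,v2:0,v3:inf,v4:inf
step 3: dist = v0:11,v1:7,v2:0,v3:inf,v4:16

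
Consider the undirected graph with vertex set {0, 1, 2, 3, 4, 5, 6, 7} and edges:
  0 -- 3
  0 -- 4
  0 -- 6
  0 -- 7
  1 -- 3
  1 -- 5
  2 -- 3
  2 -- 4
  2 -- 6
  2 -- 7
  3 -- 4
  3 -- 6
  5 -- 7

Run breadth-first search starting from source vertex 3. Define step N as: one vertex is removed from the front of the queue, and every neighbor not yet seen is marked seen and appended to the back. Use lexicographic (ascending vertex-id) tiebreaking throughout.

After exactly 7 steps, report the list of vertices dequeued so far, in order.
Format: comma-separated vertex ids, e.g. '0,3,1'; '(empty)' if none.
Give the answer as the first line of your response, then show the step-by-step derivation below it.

3,0,1,2,4,6,7

step 1: dequeue 3; queue=[0,1,2,4,6]; order=3
step 2: dequeue 0; queue=[1,2,4,6,7]; order=3,0
step 3: dequeue 1; queue=[2,4,6,7,5]; order=3,0,1
step 4: dequeue 2; queue=[4,6,7,5]; order=3,0,1,2
step 5: dequeue 4; queue=[6,7,5]; order=3,0,1,2,4
step 6: dequeue 6; queue=[7,5]; order=3,0,1,2,4,6
step 7: dequeue 7; queue=[5]; order=3,0,1,2,4,6,7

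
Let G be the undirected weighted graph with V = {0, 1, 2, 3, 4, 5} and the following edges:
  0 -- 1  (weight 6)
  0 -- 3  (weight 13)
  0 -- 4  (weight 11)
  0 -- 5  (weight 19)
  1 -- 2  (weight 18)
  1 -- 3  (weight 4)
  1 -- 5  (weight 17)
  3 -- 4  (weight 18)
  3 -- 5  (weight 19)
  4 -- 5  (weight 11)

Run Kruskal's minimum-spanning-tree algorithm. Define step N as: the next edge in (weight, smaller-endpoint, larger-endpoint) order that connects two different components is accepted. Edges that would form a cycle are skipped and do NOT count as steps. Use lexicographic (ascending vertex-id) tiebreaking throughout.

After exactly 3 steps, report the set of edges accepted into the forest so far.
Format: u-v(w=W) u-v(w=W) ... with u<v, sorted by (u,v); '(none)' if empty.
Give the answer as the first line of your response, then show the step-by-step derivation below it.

0-1(w=6) 0-4(w=11) 1-3(w=4)

step 1: add edge 1-3 (w=4); MST = {1-3(w=4)}
step 2: add edge 0-1 (w=6); MST = {0-1(w=6) 1-3(w=4)}
step 3: add edge 0-4 (w=11); MST = {0-1(w=6) 0-4(w=11) 1-3(w=4)}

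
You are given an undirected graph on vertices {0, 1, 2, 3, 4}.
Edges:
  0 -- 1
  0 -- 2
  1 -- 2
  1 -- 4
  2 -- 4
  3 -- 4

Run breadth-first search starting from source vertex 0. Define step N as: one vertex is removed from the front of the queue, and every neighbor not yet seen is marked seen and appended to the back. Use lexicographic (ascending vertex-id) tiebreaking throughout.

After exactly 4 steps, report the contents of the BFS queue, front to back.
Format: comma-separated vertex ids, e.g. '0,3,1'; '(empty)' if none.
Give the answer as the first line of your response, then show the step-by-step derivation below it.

3

step 1: dequeue 0; queue=[1,2]; order=0
step 2: dequeue 1; queue=[2,4]; order=0,1
step 3: dequeue 2; queue=[4]; order=0,1,2
step 4: dequeue 4; queue=[3]; order=0,1,2,4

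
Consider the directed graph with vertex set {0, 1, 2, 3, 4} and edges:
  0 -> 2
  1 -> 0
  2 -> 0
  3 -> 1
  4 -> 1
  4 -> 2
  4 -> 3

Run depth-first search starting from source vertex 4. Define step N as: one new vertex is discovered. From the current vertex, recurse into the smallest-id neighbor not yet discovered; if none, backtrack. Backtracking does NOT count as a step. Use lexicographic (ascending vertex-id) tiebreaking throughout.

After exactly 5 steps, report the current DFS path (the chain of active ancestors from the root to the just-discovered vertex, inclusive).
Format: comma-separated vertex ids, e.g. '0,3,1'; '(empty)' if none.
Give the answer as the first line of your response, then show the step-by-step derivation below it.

4,3

step 1: discover 4; path=4; order=4
step 2: discover 1; path=4>1; order=4,1
step 3: discover 0; path=4>1>0; order=4,1,0
step 4: discover 2; path=4>1>0>2; order=4,1,0,2
step 5: discover 3; path=4>3; order=4,1,0,2,3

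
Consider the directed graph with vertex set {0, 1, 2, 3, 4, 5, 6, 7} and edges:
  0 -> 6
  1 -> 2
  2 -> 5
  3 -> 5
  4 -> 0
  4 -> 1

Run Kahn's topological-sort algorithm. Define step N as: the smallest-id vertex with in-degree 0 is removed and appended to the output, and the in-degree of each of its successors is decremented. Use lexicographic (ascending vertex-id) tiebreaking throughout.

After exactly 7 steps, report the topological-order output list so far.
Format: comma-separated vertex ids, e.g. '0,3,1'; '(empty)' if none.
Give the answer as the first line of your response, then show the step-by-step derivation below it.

3,4,0,1,2,5,6

step 1: output 3; order=[3]; indeg=(1,1,1,0,0,1,1,0)
step 2: output 4; order=[3,4]; indeg=(0,0,1,0,0,1,1,0)
step 3: output 0; order=[3,4,0]; indeg=(0,0,1,0,0,1,0,0)
step 4: output 1; order=[3,4,0,1]; indeg=(0,0,0,0,0,1,0,0)
step 5: output 2; order=[3,4,0,1,2]; indeg=(0,0,0,0,0,0,0,0)
step 6: output 5; order=[3,4,0,1,2,5]; indeg=(0,0,0,0,0,0,0,0)
step 7: output 6; order=[3,4,0,1,2,5,6]; indeg=(0,0,0,0,0,0,0,0)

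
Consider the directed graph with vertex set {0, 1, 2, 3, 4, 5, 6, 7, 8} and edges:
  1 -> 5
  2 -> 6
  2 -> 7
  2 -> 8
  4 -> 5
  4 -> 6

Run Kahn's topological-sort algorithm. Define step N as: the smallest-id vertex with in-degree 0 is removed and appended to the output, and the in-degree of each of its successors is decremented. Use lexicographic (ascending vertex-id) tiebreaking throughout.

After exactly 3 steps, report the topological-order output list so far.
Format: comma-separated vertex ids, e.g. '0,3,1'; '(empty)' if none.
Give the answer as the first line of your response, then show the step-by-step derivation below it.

0,1,2

step 1: output 0; order=[0]; indeg=(0,0,0,0,0,2,2,1,1)
step 2: output 1; order=[0,1]; indeg=(0,0,0,0,0,1,2,1,1)
step 3: output 2; order=[0,1,2]; indeg=(0,0,0,0,0,1,1,0,0)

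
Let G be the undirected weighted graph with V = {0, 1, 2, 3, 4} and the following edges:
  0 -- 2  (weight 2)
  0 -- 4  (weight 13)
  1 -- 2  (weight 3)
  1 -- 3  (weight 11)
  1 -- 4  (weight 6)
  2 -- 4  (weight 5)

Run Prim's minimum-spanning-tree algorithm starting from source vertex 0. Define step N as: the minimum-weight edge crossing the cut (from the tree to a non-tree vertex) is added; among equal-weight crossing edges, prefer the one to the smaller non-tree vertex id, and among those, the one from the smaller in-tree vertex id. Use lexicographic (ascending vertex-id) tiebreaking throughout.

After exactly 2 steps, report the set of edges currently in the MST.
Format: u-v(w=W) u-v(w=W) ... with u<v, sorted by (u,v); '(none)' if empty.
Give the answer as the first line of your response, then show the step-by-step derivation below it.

0-2(w=2) 1-2(w=3)

step 1: add edge 0-2 (w=2); MST = {0-2(w=2)}
step 2: add edge 1-2 (w=3); MST = {0-2(w=2) 1-2(w=3)}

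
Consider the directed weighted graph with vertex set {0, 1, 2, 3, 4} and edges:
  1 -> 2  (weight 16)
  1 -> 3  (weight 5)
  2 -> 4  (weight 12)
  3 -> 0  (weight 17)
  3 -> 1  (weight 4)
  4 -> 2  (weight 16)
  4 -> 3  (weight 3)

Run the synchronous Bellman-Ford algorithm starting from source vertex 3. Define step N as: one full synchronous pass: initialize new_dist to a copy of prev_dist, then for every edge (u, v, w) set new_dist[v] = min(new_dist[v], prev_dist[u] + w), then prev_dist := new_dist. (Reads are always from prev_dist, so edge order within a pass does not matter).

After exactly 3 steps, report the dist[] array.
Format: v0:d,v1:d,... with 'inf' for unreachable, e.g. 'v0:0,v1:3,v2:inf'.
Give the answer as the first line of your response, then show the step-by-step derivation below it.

v0:17,v1:4,v2:20,v3:0,v4:32

step 1: dist = v0:17,v1:4,v2:inf,v3:0,v4:inf
step 2: dist = v0:17,v1:4,v2:20,v3:0,v4:inf
step 3: dist = v0:17,v1:4,v2:20,v3:0,v4:32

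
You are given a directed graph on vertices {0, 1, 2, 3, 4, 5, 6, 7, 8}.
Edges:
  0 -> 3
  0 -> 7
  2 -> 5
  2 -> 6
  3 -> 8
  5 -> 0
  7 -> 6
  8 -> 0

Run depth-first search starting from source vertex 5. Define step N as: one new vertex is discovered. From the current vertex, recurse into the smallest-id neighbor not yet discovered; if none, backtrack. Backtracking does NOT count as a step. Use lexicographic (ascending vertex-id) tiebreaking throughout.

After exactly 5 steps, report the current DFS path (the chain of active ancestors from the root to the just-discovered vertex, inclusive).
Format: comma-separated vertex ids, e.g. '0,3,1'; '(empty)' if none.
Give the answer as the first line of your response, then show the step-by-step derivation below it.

5,0,7

step 1: discover 5; path=5; order=5
step 2: discover 0; path=5>0; order=5,0
step 3: discover 3; path=5>0>3; order=5,0,3
step 4: discover 8; path=5>0>3>8; order=5,0,3,8
step 5: discover 7; path=5>0>7; order=5,0,3,8,7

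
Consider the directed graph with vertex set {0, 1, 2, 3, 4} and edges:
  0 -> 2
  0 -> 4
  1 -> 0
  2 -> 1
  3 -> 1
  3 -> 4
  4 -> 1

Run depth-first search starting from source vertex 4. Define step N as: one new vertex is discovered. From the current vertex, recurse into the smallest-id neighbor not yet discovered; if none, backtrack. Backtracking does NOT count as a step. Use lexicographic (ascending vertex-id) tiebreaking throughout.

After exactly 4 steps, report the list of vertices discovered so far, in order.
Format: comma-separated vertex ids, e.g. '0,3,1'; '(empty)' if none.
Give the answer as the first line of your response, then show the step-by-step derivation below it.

4,1,0,2

step 1: discover 4; path=4; order=4
step 2: discover 1; path=4>1; order=4,1
step 3: discover 0; path=4>1>0; order=4,1,0
step 4: discover 2; path=4>1>0>2; order=4,1,0,2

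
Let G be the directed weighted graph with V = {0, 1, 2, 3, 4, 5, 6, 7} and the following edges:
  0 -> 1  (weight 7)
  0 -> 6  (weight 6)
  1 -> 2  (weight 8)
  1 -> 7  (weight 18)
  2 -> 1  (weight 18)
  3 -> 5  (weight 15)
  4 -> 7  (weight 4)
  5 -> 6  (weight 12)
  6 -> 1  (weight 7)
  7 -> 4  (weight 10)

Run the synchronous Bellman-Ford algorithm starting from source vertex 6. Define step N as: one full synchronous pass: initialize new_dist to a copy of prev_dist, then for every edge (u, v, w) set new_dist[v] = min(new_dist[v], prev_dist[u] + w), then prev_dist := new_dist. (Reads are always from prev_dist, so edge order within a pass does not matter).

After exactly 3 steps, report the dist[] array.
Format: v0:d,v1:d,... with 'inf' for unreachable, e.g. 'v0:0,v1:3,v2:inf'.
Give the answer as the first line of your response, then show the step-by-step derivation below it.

v0:inf,v1:7,v2:15,v3:inf,v4:35,v5:inf,v6:0,v7:25

step 1: dist = v0:inf,v1:7,v2:inf,v3:inf,v4:inf,v5:inf,v6:0,v7:inf
step 2: dist = v0:inf,v1:7,v2:15,v3:inf,v4:inf,v5:inf,v6:0,v7:25
step 3: dist = v0:inf,v1:7,v2:15,v3:inf,v4:35,v5:inf,v6:0,v7:25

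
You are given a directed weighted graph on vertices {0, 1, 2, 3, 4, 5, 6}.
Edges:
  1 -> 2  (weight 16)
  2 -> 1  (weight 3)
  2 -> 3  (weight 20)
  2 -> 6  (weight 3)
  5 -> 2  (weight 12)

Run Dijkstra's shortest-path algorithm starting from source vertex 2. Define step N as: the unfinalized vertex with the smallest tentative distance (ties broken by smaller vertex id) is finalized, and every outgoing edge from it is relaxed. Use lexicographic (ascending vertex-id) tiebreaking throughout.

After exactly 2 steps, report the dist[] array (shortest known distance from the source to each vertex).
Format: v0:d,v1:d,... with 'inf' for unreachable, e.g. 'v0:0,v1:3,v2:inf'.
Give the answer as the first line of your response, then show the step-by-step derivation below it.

v0:inf,v1:3,v2:0,v3:20,v4:inf,v5:inf,v6:3

step 1: dist = v0:inf,v1:3,v2:0,v3:20,v4:inf,v5:inf,v6:3
step 2: dist = v0:inf,v1:3,v2:0,v3:20,v4:inf,v5:inf,v6:3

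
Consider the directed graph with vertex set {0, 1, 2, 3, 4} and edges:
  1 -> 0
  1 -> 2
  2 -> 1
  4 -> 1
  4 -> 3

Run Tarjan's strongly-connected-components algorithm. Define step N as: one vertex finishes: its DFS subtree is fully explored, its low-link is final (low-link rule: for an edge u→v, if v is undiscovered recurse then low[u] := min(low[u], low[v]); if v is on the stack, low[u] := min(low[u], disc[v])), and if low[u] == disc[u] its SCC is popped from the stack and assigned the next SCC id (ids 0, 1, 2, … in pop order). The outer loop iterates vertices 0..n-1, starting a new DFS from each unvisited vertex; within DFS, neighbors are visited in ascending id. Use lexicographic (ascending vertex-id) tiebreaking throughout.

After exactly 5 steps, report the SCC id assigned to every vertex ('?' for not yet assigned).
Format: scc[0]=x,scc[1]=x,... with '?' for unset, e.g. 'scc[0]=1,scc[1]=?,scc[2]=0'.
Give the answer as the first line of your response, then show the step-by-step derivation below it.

scc[0]=0,scc[1]=1,scc[2]=1,scc[3]=2,scc[4]=3

step 1: low=(low[0]=0,low[1]=?,low[2]=?,low[3]=?,low[4]=?); scc=(scc[0]=0,scc[1]=?,scc[2]=?,scc[3]=?,scc[4]=?)
step 2: low=(low[0]=0,low[1]=1,low[2]=1,low[3]=?,low[4]=?); scc=(scc[0]=0,scc[1]=?,scc[2]=?,scc[3]=?,scc[4]=?)
step 3: low=(low[0]=0,low[1]=1,low[2]=1,low[3]=?,low[4]=?); scc=(scc[0]=0,scc[1]=1,scc[2]=1,scc[3]=?,scc[4]=?)
step 4: low=(low[0]=0,low[1]=1,low[2]=1,low[3]=3,low[4]=?); scc=(scc[0]=0,scc[1]=1,scc[2]=1,scc[3]=2,scc[4]=?)
step 5: low=(low[0]=0,low[1]=1,low[2]=1,low[3]=3,low[4]=4); scc=(scc[0]=0,scc[1]=1,scc[2]=1,scc[3]=2,scc[4]=3)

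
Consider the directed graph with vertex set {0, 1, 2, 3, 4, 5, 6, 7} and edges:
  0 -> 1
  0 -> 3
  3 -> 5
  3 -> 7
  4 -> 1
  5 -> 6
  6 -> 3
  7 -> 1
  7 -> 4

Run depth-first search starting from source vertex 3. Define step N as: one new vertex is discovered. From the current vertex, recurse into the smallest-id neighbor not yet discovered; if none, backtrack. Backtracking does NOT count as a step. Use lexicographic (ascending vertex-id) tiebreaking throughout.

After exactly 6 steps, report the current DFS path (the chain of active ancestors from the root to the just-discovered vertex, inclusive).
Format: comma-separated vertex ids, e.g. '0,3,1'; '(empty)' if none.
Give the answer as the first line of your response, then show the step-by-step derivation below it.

3,7,4

step 1: discover 3; path=3; order=3
step 2: discover 5; path=3>5; order=3,5
step 3: discover 6; path=3>5>6; order=3,5,6
step 4: discover 7; path=3>7; order=3,5,6,7
step 5: discover 1; path=3>7>1; order=3,5,6,7,1
step 6: discover 4; path=3>7>4; order=3,5,6,7,1,4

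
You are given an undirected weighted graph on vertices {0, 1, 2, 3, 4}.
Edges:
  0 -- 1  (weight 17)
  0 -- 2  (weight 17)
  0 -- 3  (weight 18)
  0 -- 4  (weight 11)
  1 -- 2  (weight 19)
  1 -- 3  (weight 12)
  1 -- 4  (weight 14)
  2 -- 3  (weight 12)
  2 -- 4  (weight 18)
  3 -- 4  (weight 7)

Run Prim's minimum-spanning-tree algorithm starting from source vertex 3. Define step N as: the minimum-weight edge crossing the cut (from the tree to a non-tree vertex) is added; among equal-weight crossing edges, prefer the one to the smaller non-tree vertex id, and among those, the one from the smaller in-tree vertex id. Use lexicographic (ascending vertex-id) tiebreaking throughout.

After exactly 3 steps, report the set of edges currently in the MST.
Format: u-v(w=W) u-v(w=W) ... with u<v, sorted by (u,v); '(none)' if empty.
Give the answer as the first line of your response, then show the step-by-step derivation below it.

0-4(w=11) 1-3(w=12) 3-4(w=7)

step 1: add edge 3-4 (w=7); MST = {3-4(w=7)}
step 2: add edge 0-4 (w=11); MST = {0-4(w=11) 3-4(w=7)}
step 3: add edge 1-3 (w=12); MST = {0-4(w=11) 1-3(w=12) 3-4(w=7)}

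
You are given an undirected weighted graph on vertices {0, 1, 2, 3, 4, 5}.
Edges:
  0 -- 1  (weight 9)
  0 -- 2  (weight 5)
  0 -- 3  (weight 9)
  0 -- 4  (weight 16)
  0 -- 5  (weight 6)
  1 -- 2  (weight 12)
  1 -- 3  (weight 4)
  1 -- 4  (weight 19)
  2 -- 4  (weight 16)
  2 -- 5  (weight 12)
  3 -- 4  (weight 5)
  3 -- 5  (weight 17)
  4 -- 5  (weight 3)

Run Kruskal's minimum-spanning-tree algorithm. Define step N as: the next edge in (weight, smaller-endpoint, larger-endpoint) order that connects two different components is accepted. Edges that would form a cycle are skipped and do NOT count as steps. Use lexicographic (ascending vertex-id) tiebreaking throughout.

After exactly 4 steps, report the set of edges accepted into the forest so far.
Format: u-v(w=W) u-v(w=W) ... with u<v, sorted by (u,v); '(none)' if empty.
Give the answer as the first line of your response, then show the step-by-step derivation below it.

0-2(w=5) 1-3(w=4) 3-4(w=5) 4-5(w=3)

step 1: add edge 4-5 (w=3); MST = {4-5(w=3)}
step 2: add edge 1-3 (w=4); MST = {1-3(w=4) 4-5(w=3)}
step 3: add edge 0-2 (w=5); MST = {0-2(w=5) 1-3(w=4) 4-5(w=3)}
step 4: add edge 3-4 (w=5); MST = {0-2(w=5) 1-3(w=4) 3-4(w=5) 4-5(w=3)}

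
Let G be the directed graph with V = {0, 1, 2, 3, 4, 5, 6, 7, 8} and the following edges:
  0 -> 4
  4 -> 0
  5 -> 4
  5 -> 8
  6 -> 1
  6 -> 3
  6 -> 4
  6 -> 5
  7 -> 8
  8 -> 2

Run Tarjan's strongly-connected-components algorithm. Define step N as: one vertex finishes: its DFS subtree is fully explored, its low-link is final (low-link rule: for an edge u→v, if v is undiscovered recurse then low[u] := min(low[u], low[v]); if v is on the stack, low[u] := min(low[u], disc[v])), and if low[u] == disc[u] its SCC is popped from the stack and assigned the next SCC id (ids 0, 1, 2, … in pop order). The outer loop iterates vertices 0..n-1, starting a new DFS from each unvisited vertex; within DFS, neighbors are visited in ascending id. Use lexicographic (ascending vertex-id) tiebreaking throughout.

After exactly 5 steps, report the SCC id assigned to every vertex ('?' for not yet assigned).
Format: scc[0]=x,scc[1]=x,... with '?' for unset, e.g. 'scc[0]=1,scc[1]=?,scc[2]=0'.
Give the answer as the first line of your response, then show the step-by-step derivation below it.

scc[0]=0,scc[1]=1,scc[2]=2,scc[3]=3,scc[4]=0,scc[5]=?,scc[6]=?,scc[7]=?,scc[8]=?

step 1: low=(low[0]=0,low[1]=?,low[2]=?,low[3]=?,low[4]=0,low[5]=?,low[6]=?,low[7]=?,low[8]=?); scc=(scc[0]=?,scc[1]=?,scc[2]=?,scc[3]=?,scc[4]=?,scc[5]=?,scc[6]=?,scc[7]=?,scc[8]=?)
step 2: low=(low[0]=0,low[1]=?,low[2]=?,low[3]=?,low[4]=0,low[5]=?,low[6]=?,low[7]=?,low[8]=?); scc=(scc[0]=0,scc[1]=?,scc[2]=?,scc[3]=?,scc[4]=0,scc[5]=?,scc[6]=?,scc[7]=?,scc[8]=?)
step 3: low=(low[0]=0,low[1]=2,low[2]=?,low[3]=?,low[4]=0,low[5]=?,low[6]=?,low[7]=?,low[8]=?); scc=(scc[0]=0,scc[1]=1,scc[2]=?,scc[3]=?,scc[4]=0,scc[5]=?,scc[6]=?,scc[7]=?,scc[8]=?)
step 4: low=(low[0]=0,low[1]=2,low[2]=3,low[3]=?,low[4]=0,low[5]=?,low[6]=?,low[7]=?,low[8]=?); scc=(scc[0]=0,scc[1]=1,scc[2]=2,scc[3]=?,scc[4]=0,scc[5]=?,scc[6]=?,scc[7]=?,scc[8]=?)
step 5: low=(low[0]=0,low[1]=2,low[2]=3,low[3]=4,low[4]=0,low[5]=?,low[6]=?,low[7]=?,low[8]=?); scc=(scc[0]=0,scc[1]=1,scc[2]=2,scc[3]=3,scc[4]=0,scc[5]=?,scc[6]=?,scc[7]=?,scc[8]=?)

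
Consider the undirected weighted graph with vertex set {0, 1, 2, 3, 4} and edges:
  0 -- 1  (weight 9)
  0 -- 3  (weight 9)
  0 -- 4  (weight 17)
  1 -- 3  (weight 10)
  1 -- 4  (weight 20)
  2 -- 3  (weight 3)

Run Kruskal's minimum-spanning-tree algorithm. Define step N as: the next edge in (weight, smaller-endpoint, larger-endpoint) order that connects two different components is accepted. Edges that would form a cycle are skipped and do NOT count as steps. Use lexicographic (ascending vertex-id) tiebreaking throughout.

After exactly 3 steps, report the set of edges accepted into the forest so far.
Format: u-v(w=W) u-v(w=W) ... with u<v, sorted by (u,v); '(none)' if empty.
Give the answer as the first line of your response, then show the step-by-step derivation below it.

0-1(w=9) 0-3(w=9) 2-3(w=3)

step 1: add edge 2-3 (w=3); MST = {2-3(w=3)}
step 2: add edge 0-1 (w=9); MST = {0-1(w=9) 2-3(w=3)}
step 3: add edge 0-3 (w=9); MST = {0-1(w=9) 0-3(w=9) 2-3(w=3)}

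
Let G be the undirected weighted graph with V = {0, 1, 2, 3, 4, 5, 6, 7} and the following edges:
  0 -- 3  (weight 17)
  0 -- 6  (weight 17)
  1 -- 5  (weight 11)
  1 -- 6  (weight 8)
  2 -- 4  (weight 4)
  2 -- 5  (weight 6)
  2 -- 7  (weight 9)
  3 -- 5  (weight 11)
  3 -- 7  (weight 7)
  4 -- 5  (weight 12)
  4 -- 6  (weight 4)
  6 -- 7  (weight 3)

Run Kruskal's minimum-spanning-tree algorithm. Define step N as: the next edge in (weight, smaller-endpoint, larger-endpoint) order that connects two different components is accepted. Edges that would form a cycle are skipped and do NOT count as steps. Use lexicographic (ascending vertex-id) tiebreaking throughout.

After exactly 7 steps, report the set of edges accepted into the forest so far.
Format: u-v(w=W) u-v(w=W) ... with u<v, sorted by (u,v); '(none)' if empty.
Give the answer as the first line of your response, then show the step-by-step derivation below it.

0-3(w=17) 1-6(w=8) 2-4(w=4) 2-5(w=6) 3-7(w=7) 4-6(w=4) 6-7(w=3)

step 1: add edge 6-7 (w=3); MST = {6-7(w=3)}
step 2: add edge 2-4 (w=4); MST = {2-4(w=4) 6-7(w=3)}
step 3: add edge 4-6 (w=4); MST = {2-4(w=4) 4-6(w=4) 6-7(w=3)}
step 4: add edge 2-5 (w=6); MST = {2-4(w=4) 2-5(w=6) 4-6(w=4) 6-7(w=3)}
step 5: add edge 3-7 (w=7); MST = {2-4(w=4) 2-5(w=6) 3-7(w=7) 4-6(w=4) 6-7(w=3)}
step 6: add edge 1-6 (w=8); MST = {1-6(w=8) 2-4(w=4) 2-5(w=6) 3-7(w=7) 4-6(w=4) 6-7(w=3)}
step 7: add edge 0-3 (w=17); MST = {0-3(w=17) 1-6(w=8) 2-4(w=4) 2-5(w=6) 3-7(w=7) 4-6(w=4) 6-7(w=3)}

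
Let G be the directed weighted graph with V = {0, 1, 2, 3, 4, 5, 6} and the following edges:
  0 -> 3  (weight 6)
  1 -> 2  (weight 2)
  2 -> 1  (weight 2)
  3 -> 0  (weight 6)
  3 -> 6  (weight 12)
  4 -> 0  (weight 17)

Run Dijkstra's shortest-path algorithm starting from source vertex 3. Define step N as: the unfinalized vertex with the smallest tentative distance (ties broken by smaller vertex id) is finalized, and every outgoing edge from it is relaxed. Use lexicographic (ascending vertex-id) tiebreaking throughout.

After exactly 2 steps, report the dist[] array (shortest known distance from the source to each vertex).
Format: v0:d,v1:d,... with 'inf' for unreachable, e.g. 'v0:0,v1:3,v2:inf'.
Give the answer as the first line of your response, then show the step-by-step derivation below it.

v0:6,v1:inf,v2:inf,v3:0,v4:inf,v5:inf,v6:12

step 1: dist = v0:6,v1:inf,v2:inf,v3:0,v4:inf,v5:inf,v6:12
step 2: dist = v0:6,v1:inf,v2:inf,v3:0,v4:inf,v5:inf,v6:12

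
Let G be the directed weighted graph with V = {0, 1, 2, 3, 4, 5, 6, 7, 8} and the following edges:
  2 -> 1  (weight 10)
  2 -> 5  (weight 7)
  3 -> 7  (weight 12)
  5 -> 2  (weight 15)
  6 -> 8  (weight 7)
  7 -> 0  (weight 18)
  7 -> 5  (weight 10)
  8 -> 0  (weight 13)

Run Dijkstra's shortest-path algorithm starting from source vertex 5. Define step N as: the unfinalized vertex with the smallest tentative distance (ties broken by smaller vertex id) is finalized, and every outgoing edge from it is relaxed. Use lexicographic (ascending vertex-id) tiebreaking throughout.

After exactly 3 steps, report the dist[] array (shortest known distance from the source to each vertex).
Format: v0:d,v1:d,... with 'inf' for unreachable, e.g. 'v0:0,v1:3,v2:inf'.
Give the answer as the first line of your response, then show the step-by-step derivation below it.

v0:inf,v1:25,v2:15,v3:inf,v4:inf,v5:0,v6:inf,v7:inf,v8:inf

step 1: dist = v0:inf,v1:inf,v2:15,v3:inf,v4:inf,v5:0,v6:inf,v7:inf,v8:inf
step 2: dist = v0:inf,v1:25,v2:15,v3:inf,v4:inf,v5:0,v6:inf,v7:inf,v8:inf
step 3: dist = v0:inf,v1:25,v2:15,v3:inf,v4:inf,v5:0,v6:inf,v7:inf,v8:inf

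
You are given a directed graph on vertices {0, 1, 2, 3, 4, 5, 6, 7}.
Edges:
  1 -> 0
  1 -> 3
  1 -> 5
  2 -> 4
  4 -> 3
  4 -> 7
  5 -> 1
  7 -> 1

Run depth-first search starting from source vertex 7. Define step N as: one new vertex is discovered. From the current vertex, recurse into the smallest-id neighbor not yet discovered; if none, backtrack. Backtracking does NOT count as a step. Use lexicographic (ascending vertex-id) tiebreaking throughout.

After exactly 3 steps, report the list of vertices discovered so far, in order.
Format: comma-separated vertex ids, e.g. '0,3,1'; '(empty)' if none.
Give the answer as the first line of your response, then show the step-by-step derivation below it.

7,1,0

step 1: discover 7; path=7; order=7
step 2: discover 1; path=7>1; order=7,1
step 3: discover 0; path=7>1>0; order=7,1,0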